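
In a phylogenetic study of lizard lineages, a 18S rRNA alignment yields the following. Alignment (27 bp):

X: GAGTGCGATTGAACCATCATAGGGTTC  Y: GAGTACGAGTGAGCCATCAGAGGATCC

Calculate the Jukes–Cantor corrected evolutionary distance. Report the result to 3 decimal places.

The sequences differ at 6 of 27 sites (5, 9, 13, 20, 24, 26), so p = 6/27 ≈ 0.222222.
d = −(3/4) ln(1 − 4p/3) = −0.75 ln(1 − 0.296296) = −0.75 ln(0.703704)
  = −0.75 × (-0.351397) = 0.263548 substitutions/site.

0.264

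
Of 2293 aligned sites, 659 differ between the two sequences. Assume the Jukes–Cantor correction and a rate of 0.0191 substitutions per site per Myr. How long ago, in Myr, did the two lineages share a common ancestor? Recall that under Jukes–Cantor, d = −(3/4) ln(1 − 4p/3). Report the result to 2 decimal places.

p = 659/2293 ≈ 0.287396.
d = −(3/4) ln(1 − 4p/3) = −0.75 ln(1 − 0.383195) = −0.75 ln(0.616805)
  = −0.75 × (-0.483202) = 0.362402 substitutions/site.
Under a molecular clock d = 2μt, so t = d/(2μ) = 0.362402 / (2 × 0.0191) = 9.49 Myr.

9.49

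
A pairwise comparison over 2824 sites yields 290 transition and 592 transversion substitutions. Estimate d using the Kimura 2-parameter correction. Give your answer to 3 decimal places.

P = 290/2824 ≈ 0.102691 and Q = 592/2824 ≈ 0.209632.
Under the Kimura two-parameter model, d = −½ ln(1 − 2P − Q) − ¼ ln(1 − 2Q).
1 − 2P − Q = 0.584986, giving −½ ln(0.584986) = 0.268084.
1 − 2Q = 0.580736, giving −¼ ln(0.580736) = 0.135865.
d = 0.268084 + 0.135865 = 0.403949.

0.404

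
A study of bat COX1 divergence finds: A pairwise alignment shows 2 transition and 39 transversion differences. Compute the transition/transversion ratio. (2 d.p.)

0.05

R = 2/39 = 0.051282… ≈ 0.05 (to 2 d.p.).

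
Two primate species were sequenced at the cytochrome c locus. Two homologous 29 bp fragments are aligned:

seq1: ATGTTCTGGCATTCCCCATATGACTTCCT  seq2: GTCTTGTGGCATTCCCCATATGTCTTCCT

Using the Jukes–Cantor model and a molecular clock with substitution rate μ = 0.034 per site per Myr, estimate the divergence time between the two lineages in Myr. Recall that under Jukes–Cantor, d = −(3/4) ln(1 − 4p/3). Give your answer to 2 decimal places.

The sequences differ at 4 of 29 sites (1, 3, 6, 23), so p = 4/29 ≈ 0.137931.
d = −(3/4) ln(1 − 4p/3) = −0.75 ln(1 − 0.183908) = −0.75 ln(0.816092)
  = −0.75 × (-0.203228) = 0.152421 substitutions/site.
Under a molecular clock d = 2μt, so t = d/(2μ) = 0.152421 / (2 × 0.034) = 2.24 Myr.

2.24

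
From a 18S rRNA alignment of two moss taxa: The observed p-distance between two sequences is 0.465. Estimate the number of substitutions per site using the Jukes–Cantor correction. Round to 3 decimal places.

0.726

d = −(3/4) ln(1 − 4p/3) = −0.75 ln(1 − 0.62) = −0.75 ln(0.38)
  = −0.75 × (-0.967584) = 0.725688 substitutions/site.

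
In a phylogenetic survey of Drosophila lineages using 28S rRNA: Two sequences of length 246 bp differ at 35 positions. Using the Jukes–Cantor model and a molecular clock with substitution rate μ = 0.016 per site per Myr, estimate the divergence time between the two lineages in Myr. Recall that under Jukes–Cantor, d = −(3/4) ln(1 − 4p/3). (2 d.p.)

p = 35/246 ≈ 0.142276.
d = −(3/4) ln(1 − 4p/3) = −0.75 ln(1 − 0.189701) = −0.75 ln(0.810299)
  = −0.75 × (-0.210352) = 0.157764 substitutions/site.
Under a molecular clock d = 2μt, so t = d/(2μ) = 0.157764 / (2 × 0.016) = 4.93 Myr.

4.93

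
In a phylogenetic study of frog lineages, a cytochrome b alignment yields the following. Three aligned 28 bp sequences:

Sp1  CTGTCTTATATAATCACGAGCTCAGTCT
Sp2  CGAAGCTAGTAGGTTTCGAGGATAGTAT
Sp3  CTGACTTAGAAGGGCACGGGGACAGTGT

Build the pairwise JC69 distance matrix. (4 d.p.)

Sp1–Sp2: 16/28 sites differ → p ≈ 0.571429, d = −0.75 ln(1 − 0.761905) = 1.076314 ≈ 1.0763.
Sp1–Sp3: 10/28 sites differ → p ≈ 0.357143, d = −0.75 ln(1 − 0.476191) = 0.484971 ≈ 0.4850.
Sp2–Sp3: 11/28 sites differ → p ≈ 0.392857, d = −0.75 ln(1 − 0.523809) = 0.556452 ≈ 0.5565.

d(Sp1,Sp2) = 1.0763, d(Sp1,Sp3) = 0.4850, d(Sp2,Sp3) = 0.5565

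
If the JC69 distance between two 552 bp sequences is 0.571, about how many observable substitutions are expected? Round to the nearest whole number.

221

Invert JC69: p = (3/4)(1 − e^(−4d/3)) = 0.75 × (1 − e^(-0.761333)) = 0.75 × (1 − 0.467043) = 0.399718.
Expected differing sites = pL ≈ 0.399718 × 552 = 220.644336 ≈ 221.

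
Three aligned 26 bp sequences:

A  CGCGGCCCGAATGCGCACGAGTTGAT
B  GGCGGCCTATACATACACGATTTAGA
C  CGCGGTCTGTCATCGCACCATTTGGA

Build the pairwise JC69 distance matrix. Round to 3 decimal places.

A–B: 12/26 sites differ → p ≈ 0.461538, d = −0.75 ln(1 − 0.615384) = 0.716632 ≈ 0.717.
A–C: 10/26 sites differ → p ≈ 0.384615, d = −0.75 ln(1 − 0.51282) = 0.539341 ≈ 0.539.
B–C: 10/26 sites differ → p ≈ 0.384615, d = −0.75 ln(1 − 0.51282) = 0.539341 ≈ 0.539.

d(A,B) = 0.717, d(A,C) = 0.539, d(B,C) = 0.539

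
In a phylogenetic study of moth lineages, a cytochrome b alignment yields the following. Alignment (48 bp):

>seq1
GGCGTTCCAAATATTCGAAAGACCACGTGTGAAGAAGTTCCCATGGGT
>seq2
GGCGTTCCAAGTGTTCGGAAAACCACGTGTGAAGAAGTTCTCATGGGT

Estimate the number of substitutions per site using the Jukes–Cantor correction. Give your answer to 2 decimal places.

The sequences differ at 5 of 48 sites (11, 13, 18, 21, 41), so p = 5/48 ≈ 0.104167.
d = −(3/4) ln(1 − 4p/3) = −0.75 ln(1 − 0.138889) = −0.75 ln(0.861111)
  = −0.75 × (-0.149532) = 0.112149 substitutions/site.

0.11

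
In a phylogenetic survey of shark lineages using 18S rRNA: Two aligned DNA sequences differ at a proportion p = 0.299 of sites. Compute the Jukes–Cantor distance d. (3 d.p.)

d = −(3/4) ln(1 − 4p/3) = −0.75 ln(1 − 0.398667) = −0.75 ln(0.601333)
  = −0.75 × (-0.508606) = 0.381455 substitutions/site.

0.381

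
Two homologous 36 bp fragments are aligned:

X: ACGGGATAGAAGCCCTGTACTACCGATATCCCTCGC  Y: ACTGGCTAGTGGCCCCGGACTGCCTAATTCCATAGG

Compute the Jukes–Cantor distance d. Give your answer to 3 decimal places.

The sequences differ at 13 of 36 sites, so p = 13/36 ≈ 0.361111.
d = −(3/4) ln(1 − 4p/3) = −0.75 ln(1 − 0.481481) = −0.75 ln(0.518519)
  = −0.75 × (-0.656779) = 0.492584 substitutions/site.

0.493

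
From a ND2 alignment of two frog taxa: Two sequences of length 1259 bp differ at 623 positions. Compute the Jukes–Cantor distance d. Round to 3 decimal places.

0.809

p = 623/1259 ≈ 0.494837.
d = −(3/4) ln(1 − 4p/3) = −0.75 ln(1 − 0.659783) = −0.75 ln(0.340217)
  = −0.75 × (-1.078172) = 0.808629 substitutions/site.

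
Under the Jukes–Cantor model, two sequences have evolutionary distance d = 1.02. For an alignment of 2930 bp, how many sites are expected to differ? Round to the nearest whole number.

Invert JC69: p = (3/4)(1 − e^(−4d/3)) = 0.75 × (1 − e^(-1.36)) = 0.75 × (1 − 0.256661) = 0.557504.
Expected differing sites = pL ≈ 0.557504 × 2930 = 1633.48672 ≈ 1633.

1633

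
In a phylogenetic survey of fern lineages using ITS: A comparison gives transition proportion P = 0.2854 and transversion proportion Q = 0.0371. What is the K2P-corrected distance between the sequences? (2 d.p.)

0.49

Under the Kimura two-parameter model, d = −½ ln(1 − 2P − Q) − ¼ ln(1 − 2Q).
1 − 2P − Q = 0.3921, giving −½ ln(0.3921) = 0.468119.
1 − 2Q = 0.9258, giving −¼ ln(0.9258) = 0.019274.
d = 0.468119 + 0.019274 = 0.487393.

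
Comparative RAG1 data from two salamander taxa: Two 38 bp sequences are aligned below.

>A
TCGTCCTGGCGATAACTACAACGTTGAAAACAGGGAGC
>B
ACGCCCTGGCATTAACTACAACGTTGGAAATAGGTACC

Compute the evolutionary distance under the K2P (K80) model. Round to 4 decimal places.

0.2488

Of 38 sites, 4 differences are transitions and 4 are transversions, so P = 4/38 ≈ 0.105263 and Q = 4/38 ≈ 0.105263.
Under the Kimura two-parameter model, d = −½ ln(1 − 2P − Q) − ¼ ln(1 − 2Q).
1 − 2P − Q = 0.684211, giving −½ ln(0.684211) = 0.189744.
1 − 2Q = 0.789474, giving −¼ ln(0.789474) = 0.059097.
d = 0.189744 + 0.059097 = 0.248841.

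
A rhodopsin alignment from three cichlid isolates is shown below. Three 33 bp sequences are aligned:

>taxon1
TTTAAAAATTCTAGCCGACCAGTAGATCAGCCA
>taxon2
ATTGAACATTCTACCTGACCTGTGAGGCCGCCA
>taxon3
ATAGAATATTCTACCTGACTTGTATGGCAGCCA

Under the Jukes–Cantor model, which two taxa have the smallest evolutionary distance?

taxon1–taxon2: 11/33 differ, p = 0.333, d = 0.441.
taxon1–taxon3: 11/33 differ, p = 0.333, d = 0.441.
taxon2–taxon3: 6/33 differ, p = 0.182, d = 0.208.
The smallest distance is between taxon2 and taxon3.

taxon2 and taxon3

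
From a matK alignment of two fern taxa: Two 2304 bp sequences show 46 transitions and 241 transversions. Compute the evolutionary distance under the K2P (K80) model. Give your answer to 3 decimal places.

0.137

P = 46/2304 ≈ 0.019965 and Q = 241/2304 ≈ 0.104601.
Under the Kimura two-parameter model, d = −½ ln(1 − 2P − Q) − ¼ ln(1 − 2Q).
1 − 2P − Q = 0.855469, giving −½ ln(0.855469) = 0.078053.
1 − 2Q = 0.790798, giving −¼ ln(0.790798) = 0.058678.
d = 0.078053 + 0.058678 = 0.136731.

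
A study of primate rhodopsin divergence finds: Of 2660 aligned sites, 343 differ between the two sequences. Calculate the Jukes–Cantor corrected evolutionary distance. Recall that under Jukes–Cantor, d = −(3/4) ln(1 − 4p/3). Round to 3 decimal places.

0.141

p = 343/2660 ≈ 0.128947.
d = −(3/4) ln(1 − 4p/3) = −0.75 ln(1 − 0.171929) = −0.75 ln(0.828071)
  = −0.75 × (-0.188656) = 0.141492 substitutions/site.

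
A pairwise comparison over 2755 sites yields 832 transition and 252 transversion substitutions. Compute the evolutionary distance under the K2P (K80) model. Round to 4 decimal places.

0.6450

P = 832/2755 ≈ 0.301996 and Q = 252/2755 ≈ 0.09147.
Under the Kimura two-parameter model, d = −½ ln(1 − 2P − Q) − ¼ ln(1 − 2Q).
1 − 2P − Q = 0.304538, giving −½ ln(0.304538) = 0.594480.
1 − 2Q = 0.81706, giving −¼ ln(0.81706) = 0.050511.
d = 0.594480 + 0.050511 = 0.644991.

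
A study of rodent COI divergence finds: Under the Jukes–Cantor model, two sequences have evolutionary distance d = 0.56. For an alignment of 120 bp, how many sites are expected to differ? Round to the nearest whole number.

47

Invert JC69: p = (3/4)(1 − e^(−4d/3)) = 0.75 × (1 − e^(-0.746667)) = 0.75 × (1 − 0.473944) = 0.394542.
Expected differing sites = pL ≈ 0.394542 × 120 = 47.34504 ≈ 47.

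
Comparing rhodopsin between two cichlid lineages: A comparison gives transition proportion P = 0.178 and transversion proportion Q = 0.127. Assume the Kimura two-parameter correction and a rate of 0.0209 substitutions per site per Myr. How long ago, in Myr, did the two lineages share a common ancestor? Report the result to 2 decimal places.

9.64

Under the Kimura two-parameter model, d = −½ ln(1 − 2P − Q) − ¼ ln(1 − 2Q).
1 − 2P − Q = 0.517, giving −½ ln(0.517) = 0.329856.
1 − 2Q = 0.746, giving −¼ ln(0.746) = 0.073257.
d = 0.329856 + 0.073257 = 0.403113.
Under a molecular clock d = 2μt, so t = d/(2μ) = 0.403113 / (2 × 0.0209) = 9.64 Myr.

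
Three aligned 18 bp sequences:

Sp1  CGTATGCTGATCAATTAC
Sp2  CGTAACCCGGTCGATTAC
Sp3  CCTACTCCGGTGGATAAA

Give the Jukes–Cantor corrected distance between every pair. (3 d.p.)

d(Sp1,Sp2) = 0.347, d(Sp1,Sp3) = 0.824, d(Sp2,Sp3) = 0.441

Sp1–Sp2: 5/18 sites differ → p ≈ 0.277778, d = −0.75 ln(1 − 0.370371) = 0.346968 ≈ 0.347.
Sp1–Sp3: 9/18 sites differ → p = 0.5, d = −0.75 ln(1 − 0.666667) = 0.823960 ≈ 0.824.
Sp2–Sp3: 6/18 sites differ → p ≈ 0.333333, d = −0.75 ln(1 − 0.444444) = 0.440839 ≈ 0.441.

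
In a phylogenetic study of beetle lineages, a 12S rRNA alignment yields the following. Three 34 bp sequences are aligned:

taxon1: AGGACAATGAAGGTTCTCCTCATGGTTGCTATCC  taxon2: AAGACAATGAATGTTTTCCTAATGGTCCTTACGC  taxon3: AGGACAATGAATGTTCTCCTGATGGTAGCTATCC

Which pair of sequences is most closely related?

taxon1–taxon2: 9/34 differ, p = 0.265, d = 0.326.
taxon1–taxon3: 3/34 differ, p = 0.088, d = 0.094.
taxon2–taxon3: 8/34 differ, p = 0.235, d = 0.282.
The smallest distance is between taxon1 and taxon3.

taxon1 and taxon3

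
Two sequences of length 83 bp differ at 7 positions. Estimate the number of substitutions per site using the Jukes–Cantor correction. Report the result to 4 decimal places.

p = 7/83 ≈ 0.084337.
d = −(3/4) ln(1 − 4p/3) = −0.75 ln(1 − 0.112449) = −0.75 ln(0.887551)
  = −0.75 × (-0.119289) = 0.089467 substitutions/site.

0.0895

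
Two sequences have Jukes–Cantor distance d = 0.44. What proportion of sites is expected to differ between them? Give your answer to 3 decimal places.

0.333

p = (3/4)(1 − e^(−4d/3)) = 0.75 × (1 − e^(-0.586667)) = 0.75 × (1 − 0.556178) = 0.332867.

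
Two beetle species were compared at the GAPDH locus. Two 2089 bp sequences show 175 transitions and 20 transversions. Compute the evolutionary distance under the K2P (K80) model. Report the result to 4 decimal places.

0.1023

P = 175/2089 ≈ 0.083772 and Q = 20/2089 ≈ 0.009574.
Under the Kimura two-parameter model, d = −½ ln(1 − 2P − Q) − ¼ ln(1 − 2Q).
1 − 2P − Q = 0.822882, giving −½ ln(0.822882) = 0.097471.
1 − 2Q = 0.980852, giving −¼ ln(0.980852) = 0.004833.
d = 0.097471 + 0.004833 = 0.102304.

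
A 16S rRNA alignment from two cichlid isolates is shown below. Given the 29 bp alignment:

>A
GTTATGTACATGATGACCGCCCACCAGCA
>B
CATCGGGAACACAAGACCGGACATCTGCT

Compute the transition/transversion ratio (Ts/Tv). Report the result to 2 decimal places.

Transitions are A↔G and C↔T; transversions are all other mismatches.
Transitions: 1. Transversions: 14.
R = 1/14 = 0.071428… ≈ 0.07 (to 2 d.p.).

0.07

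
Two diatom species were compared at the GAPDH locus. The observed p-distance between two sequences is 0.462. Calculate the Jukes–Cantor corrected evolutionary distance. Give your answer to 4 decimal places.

d = −(3/4) ln(1 − 4p/3) = −0.75 ln(1 − 0.616) = −0.75 ln(0.384)
  = −0.75 × (-0.957113) = 0.717835 substitutions/site.

0.7178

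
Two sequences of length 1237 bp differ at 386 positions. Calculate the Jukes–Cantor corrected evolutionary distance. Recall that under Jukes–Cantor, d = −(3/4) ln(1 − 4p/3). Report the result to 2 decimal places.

0.40

p = 386/1237 ≈ 0.312045.
d = −(3/4) ln(1 − 4p/3) = −0.75 ln(1 − 0.41606) = −0.75 ln(0.58394)
  = −0.75 × (-0.537957) = 0.403468 substitutions/site.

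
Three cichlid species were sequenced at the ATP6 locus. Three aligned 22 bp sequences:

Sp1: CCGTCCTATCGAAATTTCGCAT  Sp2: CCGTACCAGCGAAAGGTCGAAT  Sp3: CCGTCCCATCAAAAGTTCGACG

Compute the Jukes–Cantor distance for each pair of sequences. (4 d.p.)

d(Sp1,Sp2) = 0.3390, d(Sp1,Sp3) = 0.3390, d(Sp2,Sp3) = 0.3390

Sp1–Sp2: 6/22 sites differ → p ≈ 0.272727, d = −0.75 ln(1 − 0.363636) = 0.338988 ≈ 0.3390.
Sp1–Sp3: 6/22 sites differ → p ≈ 0.272727, d = −0.75 ln(1 − 0.363636) = 0.338988 ≈ 0.3390.
Sp2–Sp3: 6/22 sites differ → p ≈ 0.272727, d = −0.75 ln(1 − 0.363636) = 0.338988 ≈ 0.3390.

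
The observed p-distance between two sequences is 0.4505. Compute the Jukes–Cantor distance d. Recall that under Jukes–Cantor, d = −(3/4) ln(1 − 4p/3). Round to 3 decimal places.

0.688

d = −(3/4) ln(1 − 4p/3) = −0.75 ln(1 − 0.600667) = −0.75 ln(0.399333)
  = −0.75 × (-0.917960) = 0.688470 substitutions/site.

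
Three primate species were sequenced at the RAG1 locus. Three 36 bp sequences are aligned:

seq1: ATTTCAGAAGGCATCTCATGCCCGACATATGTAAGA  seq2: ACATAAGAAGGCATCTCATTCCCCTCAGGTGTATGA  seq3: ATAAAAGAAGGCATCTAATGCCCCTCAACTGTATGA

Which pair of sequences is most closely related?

seq2 and seq3

seq1–seq2: 9/36 differ, p = 0.250, d = 0.304.
seq1–seq3: 9/36 differ, p = 0.250, d = 0.304.
seq2–seq3: 6/36 differ, p = 0.167, d = 0.188.
The smallest distance is between seq2 and seq3.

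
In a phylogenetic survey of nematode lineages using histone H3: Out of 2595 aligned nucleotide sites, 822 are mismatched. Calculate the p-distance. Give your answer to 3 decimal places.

0.317

p = 822/2595 = 0.316763… ≈ 0.317 (to 3 d.p.).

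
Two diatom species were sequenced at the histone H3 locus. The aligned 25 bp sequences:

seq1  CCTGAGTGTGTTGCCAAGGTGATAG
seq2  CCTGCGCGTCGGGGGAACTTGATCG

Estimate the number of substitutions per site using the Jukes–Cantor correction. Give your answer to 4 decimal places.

0.5716

The sequences differ at 10 of 25 sites (5, 7, 10, 11, 12, 14, 15, 18, 19, 24), so p = 10/25 = 0.4.
d = −(3/4) ln(1 − 4p/3) = −0.75 ln(1 − 0.533333) = −0.75 ln(0.466667)
  = −0.75 × (-0.762139) = 0.571604 substitutions/site.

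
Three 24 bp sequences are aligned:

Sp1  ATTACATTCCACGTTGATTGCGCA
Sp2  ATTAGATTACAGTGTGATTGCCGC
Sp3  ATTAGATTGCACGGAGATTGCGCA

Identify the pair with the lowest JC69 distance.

Sp1–Sp2: 8/24 differ, p = 0.333, d = 0.441.
Sp1–Sp3: 4/24 differ, p = 0.167, d = 0.188.
Sp2–Sp3: 7/24 differ, p = 0.292, d = 0.369.
The smallest distance is between Sp1 and Sp3.

Sp1 and Sp3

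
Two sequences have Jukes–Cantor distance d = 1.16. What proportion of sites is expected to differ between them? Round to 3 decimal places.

p = (3/4)(1 − e^(−4d/3)) = 0.75 × (1 − e^(-1.546667)) = 0.75 × (1 − 0.212957) = 0.590282.

0.590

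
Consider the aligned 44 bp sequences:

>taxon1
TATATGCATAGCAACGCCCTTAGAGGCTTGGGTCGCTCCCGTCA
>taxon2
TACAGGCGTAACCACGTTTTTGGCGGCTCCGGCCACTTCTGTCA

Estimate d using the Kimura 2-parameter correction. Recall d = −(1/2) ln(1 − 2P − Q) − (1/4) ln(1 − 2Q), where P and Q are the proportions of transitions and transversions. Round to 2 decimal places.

Of 44 sites, 12 differences are transitions and 4 are transversions, so P = 12/44 ≈ 0.272727 and Q = 4/44 ≈ 0.090909.
Under the Kimura two-parameter model, d = −½ ln(1 − 2P − Q) − ¼ ln(1 − 2Q).
1 − 2P − Q = 0.363637, giving −½ ln(0.363637) = 0.505800.
1 − 2Q = 0.818182, giving −¼ ln(0.818182) = 0.050168.
d = 0.505800 + 0.050168 = 0.555968.

0.56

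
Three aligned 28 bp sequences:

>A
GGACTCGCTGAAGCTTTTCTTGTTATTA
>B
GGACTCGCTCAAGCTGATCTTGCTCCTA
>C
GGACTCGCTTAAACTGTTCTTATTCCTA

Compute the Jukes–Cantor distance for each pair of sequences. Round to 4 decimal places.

d(A,B) = 0.2524, d(A,C) = 0.2524, d(B,C) = 0.2040

A–B: 6/28 sites differ → p ≈ 0.214286, d = −0.75 ln(1 − 0.285715) = 0.252355 ≈ 0.2524.
A–C: 6/28 sites differ → p ≈ 0.214286, d = −0.75 ln(1 − 0.285715) = 0.252355 ≈ 0.2524.
B–C: 5/28 sites differ → p ≈ 0.178571, d = −0.75 ln(1 − 0.238095) = 0.203950 ≈ 0.2040.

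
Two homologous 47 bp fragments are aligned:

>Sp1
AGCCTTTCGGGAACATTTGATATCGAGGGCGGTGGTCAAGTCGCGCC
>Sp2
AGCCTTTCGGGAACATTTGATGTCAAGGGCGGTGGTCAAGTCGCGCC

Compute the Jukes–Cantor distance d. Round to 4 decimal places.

The sequences differ at 2 of 47 sites (22, 25), so p = 2/47 ≈ 0.042553.
d = −(3/4) ln(1 − 4p/3) = −0.75 ln(1 − 0.056737) = −0.75 ln(0.943263)
  = −0.75 × (-0.058410) = 0.043808 substitutions/site.

0.0438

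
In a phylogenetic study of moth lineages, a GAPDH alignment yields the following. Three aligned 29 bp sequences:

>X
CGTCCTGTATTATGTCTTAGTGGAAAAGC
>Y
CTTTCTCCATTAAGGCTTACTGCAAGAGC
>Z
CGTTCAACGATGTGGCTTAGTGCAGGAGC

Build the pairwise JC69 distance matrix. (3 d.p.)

d(X,Y) = 0.401, d(X,Z) = 0.529, d(Y,Z) = 0.401

X–Y: 9/29 sites differ → p ≈ 0.310345, d = −0.75 ln(1 − 0.413793) = 0.400562 ≈ 0.401.
X–Z: 11/29 sites differ → p ≈ 0.37931, d = −0.75 ln(1 − 0.505747) = 0.528531 ≈ 0.529.
Y–Z: 9/29 sites differ → p ≈ 0.310345, d = −0.75 ln(1 − 0.413793) = 0.400562 ≈ 0.401.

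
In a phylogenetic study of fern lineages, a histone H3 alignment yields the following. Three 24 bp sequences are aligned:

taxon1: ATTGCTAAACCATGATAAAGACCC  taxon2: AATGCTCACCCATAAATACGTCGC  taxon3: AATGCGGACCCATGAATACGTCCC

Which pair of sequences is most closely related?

taxon2 and taxon3

taxon1–taxon2: 9/24 differ, p = 0.375, d = 0.520.
taxon1–taxon3: 8/24 differ, p = 0.333, d = 0.441.
taxon2–taxon3: 4/24 differ, p = 0.167, d = 0.188.
The smallest distance is between taxon2 and taxon3.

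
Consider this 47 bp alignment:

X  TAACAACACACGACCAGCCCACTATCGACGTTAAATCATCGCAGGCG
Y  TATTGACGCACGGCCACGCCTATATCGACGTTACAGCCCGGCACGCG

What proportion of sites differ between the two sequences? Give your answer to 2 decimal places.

0.32

The sequences differ at 15 of 47 positions.
p = 15/47 = 0.319148… ≈ 0.32 (to 2 d.p.).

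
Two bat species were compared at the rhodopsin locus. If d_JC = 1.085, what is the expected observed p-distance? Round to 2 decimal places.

p = (3/4)(1 − e^(−4d/3)) = 0.75 × (1 − e^(-1.446667)) = 0.75 × (1 − 0.235353) = 0.573485.

0.57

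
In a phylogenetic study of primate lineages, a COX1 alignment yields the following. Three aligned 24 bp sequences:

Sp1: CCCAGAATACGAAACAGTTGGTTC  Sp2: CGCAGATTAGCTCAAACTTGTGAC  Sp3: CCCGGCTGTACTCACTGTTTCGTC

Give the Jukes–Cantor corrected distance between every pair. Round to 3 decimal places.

d(Sp1,Sp2) = 0.708, d(Sp1,Sp3) = 0.961, d(Sp2,Sp3) = 0.824

Sp1–Sp2: 11/24 sites differ → p ≈ 0.458333, d = −0.75 ln(1 − 0.611111) = 0.708346 ≈ 0.708.
Sp1–Sp3: 13/24 sites differ → p ≈ 0.541667, d = −0.75 ln(1 − 0.722223) = 0.960702 ≈ 0.961.
Sp2–Sp3: 12/24 sites differ → p = 0.5, d = −0.75 ln(1 − 0.666667) = 0.823960 ≈ 0.824.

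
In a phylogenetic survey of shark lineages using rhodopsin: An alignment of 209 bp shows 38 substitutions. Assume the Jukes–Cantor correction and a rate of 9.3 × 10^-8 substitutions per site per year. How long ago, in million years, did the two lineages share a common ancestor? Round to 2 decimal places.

1.12

p = 38/209 ≈ 0.181818.
d = −(3/4) ln(1 − 4p/3) = −0.75 ln(1 − 0.242424) = −0.75 ln(0.757576)
  = −0.75 × (-0.277631) = 0.208223 substitutions/site.
Under a molecular clock d = 2μt, so t = d/(2μ) = 0.208223 / (2 × 9.3 × 10^-8) = 1.12 million years.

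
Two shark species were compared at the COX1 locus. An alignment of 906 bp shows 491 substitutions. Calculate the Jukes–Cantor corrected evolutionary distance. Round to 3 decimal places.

p = 491/906 ≈ 0.541943.
d = −(3/4) ln(1 − 4p/3) = −0.75 ln(1 − 0.722591) = −0.75 ln(0.277409)
  = −0.75 × (-1.282262) = 0.961697 substitutions/site.

0.962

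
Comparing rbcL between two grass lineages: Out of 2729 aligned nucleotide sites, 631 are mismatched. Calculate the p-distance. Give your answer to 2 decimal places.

0.23

p = 631/2729 = 0.231220… ≈ 0.23 (to 2 d.p.).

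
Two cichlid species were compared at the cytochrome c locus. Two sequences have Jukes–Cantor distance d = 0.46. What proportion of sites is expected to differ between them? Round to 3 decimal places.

p = (3/4)(1 − e^(−4d/3)) = 0.75 × (1 − e^(-0.613333)) = 0.75 × (1 − 0.541543) = 0.343843.

0.344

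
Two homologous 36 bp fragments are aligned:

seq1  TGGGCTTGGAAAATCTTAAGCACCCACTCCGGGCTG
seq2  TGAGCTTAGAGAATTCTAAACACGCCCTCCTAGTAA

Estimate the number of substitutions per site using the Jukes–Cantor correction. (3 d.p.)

0.493

The sequences differ at 13 of 36 sites, so p = 13/36 ≈ 0.361111.
d = −(3/4) ln(1 − 4p/3) = −0.75 ln(1 − 0.481481) = −0.75 ln(0.518519)
  = −0.75 × (-0.656779) = 0.492584 substitutions/site.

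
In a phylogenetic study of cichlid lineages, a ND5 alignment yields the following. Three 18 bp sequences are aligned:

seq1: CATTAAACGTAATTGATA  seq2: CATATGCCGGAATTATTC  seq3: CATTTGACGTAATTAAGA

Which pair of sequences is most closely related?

seq1–seq2: 8/18 differ, p = 0.444, d = 0.673.
seq1–seq3: 4/18 differ, p = 0.222, d = 0.264.
seq2–seq3: 6/18 differ, p = 0.333, d = 0.441.
The smallest distance is between seq1 and seq3.

seq1 and seq3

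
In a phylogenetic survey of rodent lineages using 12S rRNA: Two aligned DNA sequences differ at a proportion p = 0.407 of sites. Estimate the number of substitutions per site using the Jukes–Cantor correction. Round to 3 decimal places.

0.587

d = −(3/4) ln(1 − 4p/3) = −0.75 ln(1 − 0.542667) = −0.75 ln(0.457333)
  = −0.75 × (-0.782343) = 0.586757 substitutions/site.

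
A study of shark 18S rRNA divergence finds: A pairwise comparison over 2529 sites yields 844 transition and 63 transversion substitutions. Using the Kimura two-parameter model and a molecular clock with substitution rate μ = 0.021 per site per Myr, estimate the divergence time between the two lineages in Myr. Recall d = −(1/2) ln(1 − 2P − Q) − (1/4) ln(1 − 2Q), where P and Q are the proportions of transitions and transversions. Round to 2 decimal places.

P = 844/2529 ≈ 0.333729 and Q = 63/2529 ≈ 0.024911.
Under the Kimura two-parameter model, d = −½ ln(1 − 2P − Q) − ¼ ln(1 − 2Q).
1 − 2P − Q = 0.307631, giving −½ ln(0.307631) = 0.589427.
1 − 2Q = 0.950178, giving −¼ ln(0.950178) = 0.012776.
d = 0.589427 + 0.012776 = 0.602203.
Under a molecular clock d = 2μt, so t = d/(2μ) = 0.602203 / (2 × 0.021) = 14.34 Myr.

14.34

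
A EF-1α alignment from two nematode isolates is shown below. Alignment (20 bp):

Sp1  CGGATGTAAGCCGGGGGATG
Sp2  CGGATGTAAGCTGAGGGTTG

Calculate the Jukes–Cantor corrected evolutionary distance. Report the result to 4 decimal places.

The sequences differ at 3 of 20 sites (12, 14, 18), so p = 3/20 = 0.15.
d = −(3/4) ln(1 − 4p/3) = −0.75 ln(1 − 0.2) = −0.75 ln(0.8)
  = −0.75 × (-0.223144) = 0.167358 substitutions/site.

0.1674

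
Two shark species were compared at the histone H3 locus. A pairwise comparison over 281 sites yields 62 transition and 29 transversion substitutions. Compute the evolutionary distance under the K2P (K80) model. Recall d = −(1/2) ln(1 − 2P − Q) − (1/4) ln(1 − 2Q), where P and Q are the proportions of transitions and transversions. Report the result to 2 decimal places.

0.45

P = 62/281 ≈ 0.220641 and Q = 29/281 ≈ 0.103203.
Under the Kimura two-parameter model, d = −½ ln(1 − 2P − Q) − ¼ ln(1 − 2Q).
1 − 2P − Q = 0.455515, giving −½ ln(0.455515) = 0.393163.
1 − 2Q = 0.793594, giving −¼ ln(0.793594) = 0.057796.
d = 0.393163 + 0.057796 = 0.450959.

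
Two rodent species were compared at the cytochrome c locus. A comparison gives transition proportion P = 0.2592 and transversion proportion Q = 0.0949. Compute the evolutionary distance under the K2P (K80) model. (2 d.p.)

0.53

Under the Kimura two-parameter model, d = −½ ln(1 − 2P − Q) − ¼ ln(1 − 2Q).
1 − 2P − Q = 0.3867, giving −½ ln(0.3867) = 0.475053.
1 − 2Q = 0.8102, giving −¼ ln(0.8102) = 0.052619.
d = 0.475053 + 0.052619 = 0.527672.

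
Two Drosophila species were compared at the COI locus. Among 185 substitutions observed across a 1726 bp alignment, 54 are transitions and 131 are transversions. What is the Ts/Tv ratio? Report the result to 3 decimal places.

0.412

R = 54/131 = 0.412213… ≈ 0.412 (to 3 d.p.).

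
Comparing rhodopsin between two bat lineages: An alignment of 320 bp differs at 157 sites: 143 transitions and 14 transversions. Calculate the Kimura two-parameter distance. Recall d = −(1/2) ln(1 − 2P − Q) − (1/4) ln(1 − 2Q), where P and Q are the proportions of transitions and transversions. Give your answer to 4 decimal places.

1.4092

P = 143/320 = 0.446875 and Q = 14/320 = 0.04375.
Under the Kimura two-parameter model, d = −½ ln(1 − 2P − Q) − ¼ ln(1 − 2Q).
1 − 2P − Q = 0.0625, giving −½ ln(0.0625) = 1.386294.
1 − 2Q = 0.9125, giving −¼ ln(0.9125) = 0.022892.
d = 1.386294 + 0.022892 = 1.409186.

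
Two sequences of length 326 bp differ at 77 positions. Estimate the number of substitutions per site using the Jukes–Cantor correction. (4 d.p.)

0.2837

p = 77/326 ≈ 0.236196.
d = −(3/4) ln(1 − 4p/3) = −0.75 ln(1 − 0.314928) = −0.75 ln(0.685072)
  = −0.75 × (-0.378231) = 0.283673 substitutions/site.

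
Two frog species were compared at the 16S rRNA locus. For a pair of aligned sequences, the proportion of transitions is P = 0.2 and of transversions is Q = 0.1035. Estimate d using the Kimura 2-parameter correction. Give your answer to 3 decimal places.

0.408

Under the Kimura two-parameter model, d = −½ ln(1 − 2P − Q) − ¼ ln(1 − 2Q).
1 − 2P − Q = 0.4965, giving −½ ln(0.4965) = 0.350086.
1 − 2Q = 0.793, giving −¼ ln(0.793) = 0.057983.
d = 0.350086 + 0.057983 = 0.408069.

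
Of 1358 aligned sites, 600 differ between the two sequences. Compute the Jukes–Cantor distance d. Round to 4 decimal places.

0.6671

p = 600/1358 ≈ 0.441826.
d = −(3/4) ln(1 − 4p/3) = −0.75 ln(1 − 0.589101) = −0.75 ln(0.410899)
  = −0.75 × (-0.889408) = 0.667056 substitutions/site.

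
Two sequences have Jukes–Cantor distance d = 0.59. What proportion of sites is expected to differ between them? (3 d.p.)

p = (3/4)(1 − e^(−4d/3)) = 0.75 × (1 − e^(-0.786667)) = 0.75 × (1 − 0.455360) = 0.408480.

0.408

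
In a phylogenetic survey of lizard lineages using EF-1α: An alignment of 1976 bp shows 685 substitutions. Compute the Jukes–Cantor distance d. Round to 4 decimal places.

0.4652

p = 685/1976 ≈ 0.34666.
d = −(3/4) ln(1 − 4p/3) = −0.75 ln(1 − 0.462213) = −0.75 ln(0.537787)
  = −0.75 × (-0.620293) = 0.465220 substitutions/site.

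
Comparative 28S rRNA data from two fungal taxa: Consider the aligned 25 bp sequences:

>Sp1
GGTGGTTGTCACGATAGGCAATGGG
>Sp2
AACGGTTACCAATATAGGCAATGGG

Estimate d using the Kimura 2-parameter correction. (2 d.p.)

Of 25 sites, 5 differences are transitions and 2 are transversions, so P = 5/25 = 0.2 and Q = 2/25 = 0.08.
Under the Kimura two-parameter model, d = −½ ln(1 − 2P − Q) − ¼ ln(1 − 2Q).
1 − 2P − Q = 0.52, giving −½ ln(0.52) = 0.326963.
1 − 2Q = 0.84, giving −¼ ln(0.84) = 0.043588.
d = 0.326963 + 0.043588 = 0.370551.

0.37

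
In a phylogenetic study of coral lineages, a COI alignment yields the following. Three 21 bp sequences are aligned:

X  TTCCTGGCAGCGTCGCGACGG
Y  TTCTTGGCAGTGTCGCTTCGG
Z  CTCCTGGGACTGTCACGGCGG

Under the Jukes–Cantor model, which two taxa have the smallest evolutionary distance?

X–Y: 4/21 differ, p = 0.190, d = 0.220.
X–Z: 6/21 differ, p = 0.286, d = 0.360.
Y–Z: 7/21 differ, p = 0.333, d = 0.441.
The smallest distance is between X and Y.

X and Y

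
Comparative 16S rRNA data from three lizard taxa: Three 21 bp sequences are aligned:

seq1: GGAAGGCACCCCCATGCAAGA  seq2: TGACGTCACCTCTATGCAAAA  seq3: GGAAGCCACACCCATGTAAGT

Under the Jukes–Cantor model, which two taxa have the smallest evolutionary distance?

seq1–seq2: 6/21 differ, p = 0.286, d = 0.360.
seq1–seq3: 4/21 differ, p = 0.190, d = 0.220.
seq2–seq3: 9/21 differ, p = 0.429, d = 0.635.
The smallest distance is between seq1 and seq3.

seq1 and seq3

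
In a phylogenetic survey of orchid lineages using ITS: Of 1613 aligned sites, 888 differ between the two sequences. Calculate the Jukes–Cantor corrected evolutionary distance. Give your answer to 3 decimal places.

0.993

p = 888/1613 ≈ 0.550527.
d = −(3/4) ln(1 − 4p/3) = −0.75 ln(1 − 0.734036) = −0.75 ln(0.265964)
  = −0.75 × (-1.324394) = 0.993296 substitutions/site.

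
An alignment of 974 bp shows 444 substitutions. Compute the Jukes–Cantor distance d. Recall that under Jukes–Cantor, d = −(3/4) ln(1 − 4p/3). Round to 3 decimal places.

p = 444/974 ≈ 0.455852.
d = −(3/4) ln(1 − 4p/3) = −0.75 ln(1 − 0.607803) = −0.75 ln(0.392197)
  = −0.75 × (-0.935991) = 0.701993 substitutions/site.

0.702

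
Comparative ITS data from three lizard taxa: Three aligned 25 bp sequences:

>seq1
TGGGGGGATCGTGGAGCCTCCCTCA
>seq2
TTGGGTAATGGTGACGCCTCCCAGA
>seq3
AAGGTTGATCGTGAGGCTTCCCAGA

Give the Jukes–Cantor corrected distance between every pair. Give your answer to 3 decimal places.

d(seq1,seq2) = 0.417, d(seq1,seq3) = 0.490, d(seq2,seq3) = 0.351

seq1–seq2: 8/25 sites differ → p = 0.32, d = −0.75 ln(1 − 0.426667) = 0.417216 ≈ 0.417.
seq1–seq3: 9/25 sites differ → p = 0.36, d = −0.75 ln(1 − 0.48) = 0.490445 ≈ 0.490.
seq2–seq3: 7/25 sites differ → p = 0.28, d = −0.75 ln(1 − 0.373333) = 0.350505 ≈ 0.351.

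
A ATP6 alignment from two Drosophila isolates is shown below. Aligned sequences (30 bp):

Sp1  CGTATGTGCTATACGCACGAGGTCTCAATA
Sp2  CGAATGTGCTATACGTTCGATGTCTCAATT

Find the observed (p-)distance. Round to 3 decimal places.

The sequences differ at 5 of 30 positions (sites 3, 16, 17, 21, 30).
p = 5/30 = 0.166666… ≈ 0.167 (to 3 d.p.).

0.167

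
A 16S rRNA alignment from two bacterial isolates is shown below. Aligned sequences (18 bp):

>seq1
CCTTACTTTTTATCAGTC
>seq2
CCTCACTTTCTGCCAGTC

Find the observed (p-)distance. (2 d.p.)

0.22

The sequences differ at 4 of 18 positions (sites 4, 10, 12, 13).
p = 4/18 = 0.222222… ≈ 0.22 (to 2 d.p.).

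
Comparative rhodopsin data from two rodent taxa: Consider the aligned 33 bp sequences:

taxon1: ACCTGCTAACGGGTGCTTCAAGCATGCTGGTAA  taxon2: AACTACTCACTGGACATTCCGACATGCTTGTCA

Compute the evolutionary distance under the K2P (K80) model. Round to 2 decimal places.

0.50

Of 33 sites, 3 differences are transitions and 9 are transversions, so P = 3/33 ≈ 0.090909 and Q = 9/33 ≈ 0.272727.
Under the Kimura two-parameter model, d = −½ ln(1 − 2P − Q) − ¼ ln(1 − 2Q).
1 − 2P − Q = 0.545455, giving −½ ln(0.545455) = 0.303067.
1 − 2Q = 0.454546, giving −¼ ln(0.454546) = 0.197114.
d = 0.303067 + 0.197114 = 0.500181.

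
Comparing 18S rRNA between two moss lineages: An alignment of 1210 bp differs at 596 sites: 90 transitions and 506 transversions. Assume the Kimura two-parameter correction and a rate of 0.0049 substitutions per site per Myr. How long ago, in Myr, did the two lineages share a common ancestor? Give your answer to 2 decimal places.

88.87

P = 90/1210 ≈ 0.07438 and Q = 506/1210 ≈ 0.418182.
Under the Kimura two-parameter model, d = −½ ln(1 − 2P − Q) − ¼ ln(1 − 2Q).
1 − 2P − Q = 0.433058, giving −½ ln(0.433058) = 0.418442.
1 − 2Q = 0.163636, giving −¼ ln(0.163636) = 0.452528.
d = 0.418442 + 0.452528 = 0.870970.
Under a molecular clock d = 2μt, so t = d/(2μ) = 0.870970 / (2 × 0.0049) = 88.87 Myr.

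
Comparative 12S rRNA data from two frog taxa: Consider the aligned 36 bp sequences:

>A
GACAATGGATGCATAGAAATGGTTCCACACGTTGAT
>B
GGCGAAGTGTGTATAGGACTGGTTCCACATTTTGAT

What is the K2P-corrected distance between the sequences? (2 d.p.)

Of 36 sites, 6 differences are transitions and 4 are transversions, so P = 6/36 ≈ 0.166667 and Q = 4/36 ≈ 0.111111.
Under the Kimura two-parameter model, d = −½ ln(1 − 2P − Q) − ¼ ln(1 − 2Q).
1 − 2P − Q = 0.555555, giving −½ ln(0.555555) = 0.293894.
1 − 2Q = 0.777778, giving −¼ ln(0.777778) = 0.062829.
d = 0.293894 + 0.062829 = 0.356723.

0.36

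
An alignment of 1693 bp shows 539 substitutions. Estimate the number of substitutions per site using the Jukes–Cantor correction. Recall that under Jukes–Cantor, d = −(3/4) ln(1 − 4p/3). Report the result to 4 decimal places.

p = 539/1693 ≈ 0.31837.
d = −(3/4) ln(1 − 4p/3) = −0.75 ln(1 − 0.424493) = −0.75 ln(0.575507)
  = −0.75 × (-0.552504) = 0.414378 substitutions/site.

0.4144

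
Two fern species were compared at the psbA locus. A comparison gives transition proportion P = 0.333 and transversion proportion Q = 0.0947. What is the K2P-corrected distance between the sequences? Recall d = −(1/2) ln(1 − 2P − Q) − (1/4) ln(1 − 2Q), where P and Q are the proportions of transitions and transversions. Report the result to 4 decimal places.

Under the Kimura two-parameter model, d = −½ ln(1 − 2P − Q) − ¼ ln(1 − 2Q).
1 − 2P − Q = 0.2393, giving −½ ln(0.2393) = 0.715019.
1 − 2Q = 0.8106, giving −¼ ln(0.8106) = 0.052495.
d = 0.715019 + 0.052495 = 0.767514.

0.7675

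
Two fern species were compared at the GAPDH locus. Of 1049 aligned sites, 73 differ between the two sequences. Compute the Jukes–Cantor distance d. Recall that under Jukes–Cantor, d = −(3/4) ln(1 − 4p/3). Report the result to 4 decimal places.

p = 73/1049 ≈ 0.06959.
d = −(3/4) ln(1 − 4p/3) = −0.75 ln(1 − 0.092787) = −0.75 ln(0.907213)
  = −0.75 × (-0.097378) = 0.073034 substitutions/site.

0.0730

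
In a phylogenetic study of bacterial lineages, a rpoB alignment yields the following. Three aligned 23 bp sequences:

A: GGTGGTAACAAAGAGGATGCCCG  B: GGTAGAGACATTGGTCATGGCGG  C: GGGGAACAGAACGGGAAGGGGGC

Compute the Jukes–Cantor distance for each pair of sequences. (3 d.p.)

d(A,B) = 0.650, d(A,C) = 1.051, d(B,C) = 0.892

A–B: 10/23 sites differ → p ≈ 0.434783, d = −0.75 ln(1 − 0.579711) = 0.650110 ≈ 0.650.
A–C: 13/23 sites differ → p ≈ 0.565217, d = −0.75 ln(1 − 0.753623) = 1.050669 ≈ 1.051.
B–C: 12/23 sites differ → p ≈ 0.521739, d = −0.75 ln(1 − 0.695652) = 0.892188 ≈ 0.892.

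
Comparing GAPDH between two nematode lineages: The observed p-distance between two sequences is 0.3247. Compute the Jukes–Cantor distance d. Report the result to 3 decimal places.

d = −(3/4) ln(1 − 4p/3) = −0.75 ln(1 − 0.432933) = −0.75 ln(0.567067)
  = −0.75 × (-0.567278) = 0.425459 substitutions/site.

0.425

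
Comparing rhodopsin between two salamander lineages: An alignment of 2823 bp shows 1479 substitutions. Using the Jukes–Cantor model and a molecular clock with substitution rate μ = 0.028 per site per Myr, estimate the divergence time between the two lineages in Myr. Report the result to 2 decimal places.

p = 1479/2823 ≈ 0.523911.
d = −(3/4) ln(1 − 4p/3) = −0.75 ln(1 − 0.698548) = −0.75 ln(0.301452)
  = −0.75 × (-1.199144) = 0.899358 substitutions/site.
Under a molecular clock d = 2μt, so t = d/(2μ) = 0.899358 / (2 × 0.028) = 16.06 Myr.

16.06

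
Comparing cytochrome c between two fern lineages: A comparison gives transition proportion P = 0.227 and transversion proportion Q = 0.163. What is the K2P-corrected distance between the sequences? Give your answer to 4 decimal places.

0.5785

Under the Kimura two-parameter model, d = −½ ln(1 − 2P − Q) − ¼ ln(1 − 2Q).
1 − 2P − Q = 0.383, giving −½ ln(0.383) = 0.479860.
1 − 2Q = 0.674, giving −¼ ln(0.674) = 0.098631.
d = 0.479860 + 0.098631 = 0.578491.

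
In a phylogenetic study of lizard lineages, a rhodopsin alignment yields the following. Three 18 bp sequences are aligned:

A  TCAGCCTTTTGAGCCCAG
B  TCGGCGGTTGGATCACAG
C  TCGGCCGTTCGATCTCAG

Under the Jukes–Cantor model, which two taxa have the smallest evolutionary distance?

A–B: 6/18 differ, p = 0.333, d = 0.441.
A–C: 5/18 differ, p = 0.278, d = 0.347.
B–C: 3/18 differ, p = 0.167, d = 0.188.
The smallest distance is between B and C.

B and C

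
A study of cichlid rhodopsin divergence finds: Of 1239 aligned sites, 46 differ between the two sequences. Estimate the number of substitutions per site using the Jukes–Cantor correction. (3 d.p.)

0.038

p = 46/1239 ≈ 0.037127.
d = −(3/4) ln(1 − 4p/3) = −0.75 ln(1 − 0.049503) = −0.75 ln(0.950497)
  = −0.75 × (-0.050770) = 0.038078 substitutions/site.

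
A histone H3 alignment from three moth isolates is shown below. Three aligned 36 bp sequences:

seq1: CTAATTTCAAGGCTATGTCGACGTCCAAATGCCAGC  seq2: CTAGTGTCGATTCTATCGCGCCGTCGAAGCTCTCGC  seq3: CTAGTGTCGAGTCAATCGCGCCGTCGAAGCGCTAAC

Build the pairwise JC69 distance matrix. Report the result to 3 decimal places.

d(seq1,seq2) = 0.548, d(seq1,seq3) = 0.493, d(seq2,seq3) = 0.154

seq1–seq2: 14/36 sites differ → p ≈ 0.388889, d = −0.75 ln(1 − 0.518519) = 0.548166 ≈ 0.548.
seq1–seq3: 13/36 sites differ → p ≈ 0.361111, d = −0.75 ln(1 − 0.481481) = 0.492584 ≈ 0.493.
seq2–seq3: 5/36 sites differ → p ≈ 0.138889, d = −0.75 ln(1 − 0.185185) = 0.153596 ≈ 0.154.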